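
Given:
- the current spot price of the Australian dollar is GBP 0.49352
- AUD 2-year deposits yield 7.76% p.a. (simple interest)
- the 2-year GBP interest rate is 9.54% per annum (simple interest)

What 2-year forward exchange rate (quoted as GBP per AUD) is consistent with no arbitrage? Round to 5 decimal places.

T = 2 years.
GBP growth factor: 1 + 0.0954×2 = 1.190800.
AUD accumulates by 1 + 0.0776×2 = 1.155200.
So F = 0.49352 × 1.190800 / 1.155200 = 0.5087289 (GBP/AUD).

0.50873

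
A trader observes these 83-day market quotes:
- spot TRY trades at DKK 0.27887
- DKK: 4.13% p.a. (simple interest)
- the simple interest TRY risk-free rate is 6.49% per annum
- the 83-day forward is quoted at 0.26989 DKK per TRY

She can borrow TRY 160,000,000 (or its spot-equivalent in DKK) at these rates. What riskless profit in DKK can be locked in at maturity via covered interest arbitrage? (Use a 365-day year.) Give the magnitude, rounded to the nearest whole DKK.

T = 83/365 years.
Invest the TRY and cover forward: 160,000,000 × 1.0147580822 × 0.26989 = DKK 43,819,689.41.
Convert at spot and invest in DKK: 160,000,000 × 0.27887 × 1.0093915068 = DKK 45,038,241.52.
The quoted forward undervalues TRY, so borrow TRY, convert to DKK at spot, deposit the DKK at 4.13%, and buy TRY forward at 0.26989 to cover the loan.
Profit = 45,038,241.52 − 43,819,689.41 = DKK 1,218,552.

DKK 1,218,552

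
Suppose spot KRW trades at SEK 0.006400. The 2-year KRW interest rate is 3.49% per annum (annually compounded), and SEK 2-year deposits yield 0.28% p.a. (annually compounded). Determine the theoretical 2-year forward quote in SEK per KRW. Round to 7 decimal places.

T = 2 years.
Growth of 1 SEK over T: (1 + 0.0028)^2 = 1.0056078.
KRW growth factor: (1 + 0.0349)^2 = 1.071018.
Forward (SEK per KRW) = 0.0064 × 1.0056078 / 1.071018 = 0.006009133.

0.0060091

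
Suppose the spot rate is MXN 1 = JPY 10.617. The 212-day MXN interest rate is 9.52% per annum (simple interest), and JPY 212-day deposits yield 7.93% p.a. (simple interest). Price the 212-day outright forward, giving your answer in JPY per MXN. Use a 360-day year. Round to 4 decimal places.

10.5229

T = 212/360 years.
JPY accumulates by 1 + 0.0793×212/360 = 1.04669889.
MXN accumulates by 1 + 0.0952×212/360 = 1.05606222.
CIP: F = S · (grow JPY)/(grow MXN) = 10.617 × 1.04669889/1.05606222 = 10.522867 JPY per MXN.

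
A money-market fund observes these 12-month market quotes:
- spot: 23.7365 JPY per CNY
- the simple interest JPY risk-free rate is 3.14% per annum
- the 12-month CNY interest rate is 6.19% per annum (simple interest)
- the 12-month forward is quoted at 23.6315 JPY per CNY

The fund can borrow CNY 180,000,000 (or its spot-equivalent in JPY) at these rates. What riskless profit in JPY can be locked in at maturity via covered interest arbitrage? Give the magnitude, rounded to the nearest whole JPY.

T = 1 year.
Keep in CNY, deliver into the forward: 180,000,000·1.061900·23.6315 = JPY 4,516,972,173.00.
Swap to JPY now, deposit: 180,000,000·23.7365·1.031400 = JPY 4,406,728,698.00.
The quoted forward overvalues CNY, so borrow JPY, buy CNY at spot, deposit the CNY at 6.19%, and sell the proceeds forward at 23.6315.
Arbitrage profit = |4,516,972,173.00 − 4,406,728,698.00| = JPY 110,243,475.

JPY 110,243,475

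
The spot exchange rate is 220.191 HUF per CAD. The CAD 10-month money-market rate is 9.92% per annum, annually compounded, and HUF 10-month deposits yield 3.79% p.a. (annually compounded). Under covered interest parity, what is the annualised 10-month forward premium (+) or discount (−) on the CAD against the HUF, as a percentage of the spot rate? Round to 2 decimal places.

-5.60%

T = 10/12 years.
No-arbitrage forward: 220.191 × 1.031485 / 1.0820083 = 209.909401 HUF/CAD.
Annualised premium = (F − S)/S × (1/T) = (209.909401 − 220.191)/220.191 ÷ (10/12) = -5.60%.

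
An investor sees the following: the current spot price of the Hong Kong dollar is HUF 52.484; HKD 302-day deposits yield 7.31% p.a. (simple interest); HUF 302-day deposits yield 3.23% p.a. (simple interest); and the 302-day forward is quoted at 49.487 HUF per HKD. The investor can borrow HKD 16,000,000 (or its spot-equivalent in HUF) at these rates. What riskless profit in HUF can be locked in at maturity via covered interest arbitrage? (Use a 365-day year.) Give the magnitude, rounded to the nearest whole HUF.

HUF 22,504,351

T = 302/365 years.
Route A — deposit HKD, sell forward: 16,000,000 × 1.06048273973 × 49.487 = HUF 839,681,749.46.
Route B — convert at spot, deposit HUF: 16,000,000 × 52.484 × 1.02672493151 = HUF 862,186,100.89.
The quoted forward undervalues HKD, so borrow HKD, convert to HUF at spot, deposit the HUF at 3.23%, and buy HKD forward at 49.487 to cover the loan.
The gap between the two covered legs is HUF 22,504,351.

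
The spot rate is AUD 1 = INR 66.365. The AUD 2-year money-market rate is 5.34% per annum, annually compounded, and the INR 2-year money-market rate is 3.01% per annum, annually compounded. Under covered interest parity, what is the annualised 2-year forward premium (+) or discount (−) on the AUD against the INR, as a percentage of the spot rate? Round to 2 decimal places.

-2.19%

T = 2 years.
F = S · g_INR/g_AUD = 66.365 × 1.061106/1.1096516 = 63.461630.
Annualised premium = (F − S)/S × (1/T) = (63.461630 − 66.365)/66.365 ÷ 2 = -2.19%.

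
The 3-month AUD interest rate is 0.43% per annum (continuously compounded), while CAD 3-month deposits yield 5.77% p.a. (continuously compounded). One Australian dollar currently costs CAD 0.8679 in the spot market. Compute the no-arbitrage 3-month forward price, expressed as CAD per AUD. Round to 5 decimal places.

0.87956

T = 3/12 years.
Growth of 1 CAD over T: e^(0.0577×3/12) = 1.0145295.
AUD accumulates by e^(0.0043×3/12) = 1.0010756.
Forward (CAD per AUD) = 0.8679 × 1.0145295 / 1.0010756 = 0.8795641.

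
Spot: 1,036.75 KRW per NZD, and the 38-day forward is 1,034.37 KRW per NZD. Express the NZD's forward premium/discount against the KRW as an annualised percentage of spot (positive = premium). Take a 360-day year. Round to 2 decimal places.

-2.17%

T = 38/360 years.
(F − S)/S = (1034.37 − 1036.75)/1036.75 = -0.0022956.
×(1/T) gives -2.17% p.a.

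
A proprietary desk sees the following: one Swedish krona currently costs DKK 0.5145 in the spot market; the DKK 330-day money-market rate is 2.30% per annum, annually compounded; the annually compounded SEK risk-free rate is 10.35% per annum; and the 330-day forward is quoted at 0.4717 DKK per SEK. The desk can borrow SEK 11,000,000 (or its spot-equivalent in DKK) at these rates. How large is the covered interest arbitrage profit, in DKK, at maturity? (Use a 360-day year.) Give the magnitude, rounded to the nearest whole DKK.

DKK 99,777

T = 330/360 years.
Keep in SEK, deliver into the forward: 11,000,000·1.094480368·0.4717 = DKK 5,678,930.29.
Swap to DKK now, deposit: 11,000,000·0.5145·1.021063294 = DKK 5,778,707.71.
The quoted forward undervalues SEK, so borrow SEK, convert to DKK at spot, deposit the DKK at 2.30%, and buy SEK forward at 0.4717 to cover the loan.
Arbitrage profit = |5,678,930.29 − 5,778,707.71| = DKK 99,777.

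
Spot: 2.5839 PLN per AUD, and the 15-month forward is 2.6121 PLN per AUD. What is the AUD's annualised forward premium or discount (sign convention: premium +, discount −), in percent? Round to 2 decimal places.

T = 15/12 years.
AUD trades forward at +1.09137% vs spot over the period.
Annualise by dividing by T: 0.0109137 / (15/12) = 0.008731 → 0.87%.

+0.87%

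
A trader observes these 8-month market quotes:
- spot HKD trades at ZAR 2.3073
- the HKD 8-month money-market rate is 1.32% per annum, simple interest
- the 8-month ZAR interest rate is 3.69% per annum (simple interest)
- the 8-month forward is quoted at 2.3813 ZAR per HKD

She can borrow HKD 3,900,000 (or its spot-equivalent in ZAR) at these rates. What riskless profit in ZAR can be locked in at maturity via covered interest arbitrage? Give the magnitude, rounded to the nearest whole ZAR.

ZAR 148,964

T = 8/12 years.
Invest the HKD and cover forward: 3,900,000 × 1.008800 × 2.3813 = ZAR 9,368,796.22.
Convert at spot and invest in ZAR: 3,900,000 × 2.3073 × 1.024600 = ZAR 9,219,832.36.
The quoted forward overvalues HKD, so borrow ZAR, buy HKD at spot, deposit the HKD at 1.32%, and sell the proceeds forward at 2.3813.
Arbitrage profit = |9,368,796.22 − 9,219,832.36| = ZAR 148,964.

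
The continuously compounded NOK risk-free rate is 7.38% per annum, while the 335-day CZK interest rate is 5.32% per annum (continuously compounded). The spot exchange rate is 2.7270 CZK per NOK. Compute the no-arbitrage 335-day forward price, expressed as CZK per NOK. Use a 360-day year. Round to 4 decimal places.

2.6752

T = 335/360 years.
CZK growth factor: e^(0.0532×335/360) = 1.0507514.
Growth of 1 NOK over T: e^(0.0738×335/360) = 1.071088.
Forward (CZK per NOK) = 2.727 × 1.0507514 / 1.071088 = 2.675223.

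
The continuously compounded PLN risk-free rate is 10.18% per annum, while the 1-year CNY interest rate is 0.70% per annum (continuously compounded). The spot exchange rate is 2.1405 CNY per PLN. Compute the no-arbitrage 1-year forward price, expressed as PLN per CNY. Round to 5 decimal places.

T = 1 year.
Growth of 1 CNY over T: e^(0.0070×1) = 1.0070246.
PLN growth factor: e^(0.1018×1) = 1.107162.
So F = 2.1405 × 1.0070246 / 1.107162 = 1.946902 (CNY/PLN).
Invert for PLN per CNY: 1 / 1.946902 = 0.51364.

0.51364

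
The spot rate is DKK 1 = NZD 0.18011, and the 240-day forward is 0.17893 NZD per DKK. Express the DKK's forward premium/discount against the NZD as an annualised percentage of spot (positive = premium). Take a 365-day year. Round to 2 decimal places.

T = 240/365 years.
DKK trades forward at -0.65516% vs spot over the period.
Per annum: -0.0065516 / (240/365) = -0.009964 = -1.00%.

-1.00%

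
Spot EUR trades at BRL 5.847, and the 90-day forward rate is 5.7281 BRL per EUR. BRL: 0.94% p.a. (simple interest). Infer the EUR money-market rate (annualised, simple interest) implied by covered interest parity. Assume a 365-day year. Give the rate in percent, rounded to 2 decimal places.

T = 90/365 years.
By CIP, F/S equals the BRL-to-EUR growth ratio: 5.7281/5.847 = 0.9796648.
BRL growth factor: 1 + 0.0094×90/365 = 1.0023178.
So the EUR growth factor = 1.0231232.
r = (1.0231232 − 1)/(90/365) = 0.093777 → 9.38%.

9.38%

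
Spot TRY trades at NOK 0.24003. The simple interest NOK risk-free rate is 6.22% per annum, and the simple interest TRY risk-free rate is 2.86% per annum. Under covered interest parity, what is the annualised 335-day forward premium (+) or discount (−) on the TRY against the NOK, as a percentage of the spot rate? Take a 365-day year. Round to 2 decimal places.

+3.27%

T = 335/365 years.
F = S · g_NOK/g_TRY = 0.24003 × 1.0570877/1.0262493 = 0.24724281.
(F − S)/S ÷ T = (0.24724281 − 0.24003)/0.24003/(335/365) = 0.032741 → 3.27%.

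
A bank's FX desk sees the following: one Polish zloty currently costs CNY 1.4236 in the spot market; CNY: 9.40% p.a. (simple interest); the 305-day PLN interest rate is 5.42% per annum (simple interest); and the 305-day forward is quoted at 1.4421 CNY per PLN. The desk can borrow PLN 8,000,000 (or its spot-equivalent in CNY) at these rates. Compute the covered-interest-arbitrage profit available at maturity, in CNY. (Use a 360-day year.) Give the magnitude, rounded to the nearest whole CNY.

T = 305/360 years.
Route A — deposit PLN, sell forward: 8,000,000 × 1.0459194444 × 1.4421 = CNY 12,066,563.45.
Route B — convert at spot, deposit CNY: 8,000,000 × 1.4236 × 1.0796388889 = CNY 12,295,791.38.
The quoted forward undervalues PLN, so borrow PLN, convert to CNY at spot, deposit the CNY at 9.40%, and buy PLN forward at 1.4421 to cover the loan.
The gap between the two covered legs is CNY 229,228.

CNY 229,228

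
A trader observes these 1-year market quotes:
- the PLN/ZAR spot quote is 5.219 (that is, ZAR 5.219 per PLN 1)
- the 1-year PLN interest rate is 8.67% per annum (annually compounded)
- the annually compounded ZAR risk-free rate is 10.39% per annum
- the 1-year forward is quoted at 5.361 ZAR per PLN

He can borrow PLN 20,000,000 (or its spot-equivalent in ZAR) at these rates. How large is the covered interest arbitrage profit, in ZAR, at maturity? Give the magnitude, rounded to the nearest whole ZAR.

T = 1 year.
Keep in PLN, deliver into the forward: 20,000,000·1.086700·5.361 = ZAR 116,515,974.00.
Swap to ZAR now, deposit: 20,000,000·5.219·1.103900 = ZAR 115,225,082.00.
The quoted forward overvalues PLN, so borrow ZAR, buy PLN at spot, deposit the PLN at 8.67%, and sell the proceeds forward at 5.361.
The gap between the two covered legs is ZAR 1,290,892.

ZAR 1,290,892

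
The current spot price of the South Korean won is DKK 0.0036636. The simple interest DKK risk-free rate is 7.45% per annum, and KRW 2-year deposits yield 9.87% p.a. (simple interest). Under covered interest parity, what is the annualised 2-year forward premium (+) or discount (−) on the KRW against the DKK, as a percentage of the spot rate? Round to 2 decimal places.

T = 2 years.
F = S · g_DKK/g_KRW = 0.0036636 × 1.149000/1.197400 = 0.0035155139.
(F − S)/S ÷ T = (0.0035155139 − 0.0036636)/0.0036636/2 = -0.020210 → -2.02%.

-2.02%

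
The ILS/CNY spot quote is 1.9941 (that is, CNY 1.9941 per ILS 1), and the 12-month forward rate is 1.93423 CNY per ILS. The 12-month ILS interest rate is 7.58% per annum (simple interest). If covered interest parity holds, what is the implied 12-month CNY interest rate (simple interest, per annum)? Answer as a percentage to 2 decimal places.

T = 1 year.
By CIP, F/S equals the CNY-to-ILS growth ratio: 1.93423/1.9941 = 0.9699764.
The ILS side grows by 1 + 0.0758×1 = 1.075800.
So the CNY growth factor = 1.0435006.
(1.0435006 − 1)/T = 0.043501, i.e. 4.35%.

4.35%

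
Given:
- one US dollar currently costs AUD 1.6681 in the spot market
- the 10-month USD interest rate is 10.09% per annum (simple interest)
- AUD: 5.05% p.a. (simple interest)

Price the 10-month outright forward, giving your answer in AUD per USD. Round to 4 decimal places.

1.6035

T = 10/12 years.
AUD accumulates by 1 + 0.0505×10/12 = 1.0420833.
Growth of 1 USD over T: 1 + 0.1009×10/12 = 1.0840833.
CIP: F = S · (grow AUD)/(grow USD) = 1.6681 × 1.0420833/1.0840833 = 1.603474 AUD per USD.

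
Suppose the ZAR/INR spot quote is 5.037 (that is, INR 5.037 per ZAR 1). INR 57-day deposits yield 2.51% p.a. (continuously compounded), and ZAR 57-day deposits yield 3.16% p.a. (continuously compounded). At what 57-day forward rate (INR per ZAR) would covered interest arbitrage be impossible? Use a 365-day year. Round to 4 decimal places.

5.0319

T = 57/365 years.
INR accumulates by e^(0.0251×57/365) = 1.0039274.
ZAR growth factor: e^(0.0316×57/365) = 1.004947.
Forward (INR per ZAR) = 5.037 × 1.0039274 / 1.004947 = 5.031890.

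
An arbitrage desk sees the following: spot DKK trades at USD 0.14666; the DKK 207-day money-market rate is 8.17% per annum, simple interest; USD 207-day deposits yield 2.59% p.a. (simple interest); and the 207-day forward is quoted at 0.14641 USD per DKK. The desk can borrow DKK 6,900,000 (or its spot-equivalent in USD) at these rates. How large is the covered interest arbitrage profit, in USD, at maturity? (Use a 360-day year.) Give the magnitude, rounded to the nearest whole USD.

T = 207/360 years.
Route A — deposit DKK, sell forward: 6,900,000 × 1.0469775 × 0.14641 = USD 1,057,687.03.
Route B — convert at spot, deposit USD: 6,900,000 × 0.14666 × 1.0148925 = USD 1,027,024.52.
The quoted forward overvalues DKK, so borrow USD, buy DKK at spot, deposit the DKK at 8.17%, and sell the proceeds forward at 0.14641.
Arbitrage profit = |1,057,687.03 − 1,027,024.52| = USD 30,663.

USD 30,663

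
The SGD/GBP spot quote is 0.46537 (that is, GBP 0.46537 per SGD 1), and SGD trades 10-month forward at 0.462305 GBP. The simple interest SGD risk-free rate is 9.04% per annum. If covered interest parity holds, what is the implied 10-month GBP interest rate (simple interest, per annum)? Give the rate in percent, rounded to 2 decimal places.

T = 10/12 years.
F/S = 0.462305/0.46537 = 0.9934138 = (growth of GBP) / (growth of SGD).
SGD growth factor: 1 + 0.0904×10/12 = 1.0753333.
That pins the GBP growth at 1.0682509.
(1.0682509 − 1)/T = 0.081901, i.e. 8.19%.

8.19%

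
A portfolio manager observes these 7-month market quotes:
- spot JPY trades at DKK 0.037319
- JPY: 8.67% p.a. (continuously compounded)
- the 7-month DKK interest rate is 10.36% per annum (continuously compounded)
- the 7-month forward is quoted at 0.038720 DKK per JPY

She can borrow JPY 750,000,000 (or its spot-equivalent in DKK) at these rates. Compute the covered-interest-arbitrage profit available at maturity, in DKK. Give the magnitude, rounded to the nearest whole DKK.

DKK 813,582

T = 7/12 years.
Route A — deposit JPY, sell forward: 750,000,000 × 1.0518757511 × 0.038720 = DKK 30,546,471.81.
Route B — convert at spot, deposit DKK: 750,000,000 × 0.037319 × 1.0622967754 = DKK 29,732,890.02.
The quoted forward overvalues JPY, so borrow DKK, buy JPY at spot, deposit the JPY at 8.67%, and sell the proceeds forward at 0.038720.
Profit = 30,546,471.81 − 29,732,890.02 = DKK 813,582.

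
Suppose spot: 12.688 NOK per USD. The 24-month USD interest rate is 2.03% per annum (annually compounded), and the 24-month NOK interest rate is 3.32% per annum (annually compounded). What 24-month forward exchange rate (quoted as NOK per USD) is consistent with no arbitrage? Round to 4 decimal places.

T = 2 years.
NOK growth factor: (1 + 0.0332)^2 = 1.06750224.
USD accumulates by (1 + 0.0203)^2 = 1.04101209.
So F = 12.688 × 1.06750224 / 1.04101209 = 13.010866 (NOK/USD).

13.0109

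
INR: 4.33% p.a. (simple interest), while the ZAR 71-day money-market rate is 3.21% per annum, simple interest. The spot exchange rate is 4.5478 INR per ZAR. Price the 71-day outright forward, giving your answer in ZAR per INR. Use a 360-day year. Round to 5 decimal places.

0.21940

T = 71/360 years.
INR growth factor: 1 + 0.0433×71/360 = 1.0085397.
ZAR growth factor: 1 + 0.0321×71/360 = 1.0063308.
Forward (INR per ZAR) = 4.5478 × 1.0085397 / 1.0063308 = 4.557782.
Invert for ZAR per INR: 1 / 4.557782 = 0.21940.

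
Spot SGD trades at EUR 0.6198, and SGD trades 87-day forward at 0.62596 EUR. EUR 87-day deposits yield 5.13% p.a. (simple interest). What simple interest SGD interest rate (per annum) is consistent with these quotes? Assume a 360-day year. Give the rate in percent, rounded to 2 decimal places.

T = 87/360 years.
By CIP, F/S equals the EUR-to-SGD growth ratio: 0.62596/0.6198 = 1.0099387.
EUR growth factor: 1 + 0.0513×87/360 = 1.0123975.
So the SGD growth factor = 1.0024346.
r = (1.0024346 − 1)/(87/360) = 0.010074 → 1.01%.

1.01%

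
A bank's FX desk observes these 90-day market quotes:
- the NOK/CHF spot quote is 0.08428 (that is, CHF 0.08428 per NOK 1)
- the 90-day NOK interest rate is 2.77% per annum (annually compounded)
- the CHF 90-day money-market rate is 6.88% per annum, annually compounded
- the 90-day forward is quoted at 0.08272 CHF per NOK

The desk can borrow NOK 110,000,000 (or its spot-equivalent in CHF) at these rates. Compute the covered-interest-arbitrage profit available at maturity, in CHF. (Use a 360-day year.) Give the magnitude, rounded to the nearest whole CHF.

CHF 264,734

T = 90/360 years.
Keep in NOK, deliver into the forward: 110,000,000·1.006854207·0.08272 = CHF 9,161,567.80.
Swap to CHF now, deposit: 110,000,000·0.08428·1.016773248 = CHF 9,426,301.43.
The quoted forward undervalues NOK, so borrow NOK, convert to CHF at spot, deposit the CHF at 6.88%, and buy NOK forward at 0.08272 to cover the loan.
Profit = 9,426,301.43 − 9,161,567.80 = CHF 264,734.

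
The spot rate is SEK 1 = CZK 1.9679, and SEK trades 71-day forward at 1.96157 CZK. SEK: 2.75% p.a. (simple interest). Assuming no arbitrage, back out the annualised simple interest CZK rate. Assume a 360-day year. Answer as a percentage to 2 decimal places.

T = 71/360 years.
By CIP, F/S equals the CZK-to-SEK growth ratio: 1.96157/1.9679 = 0.9967834.
The SEK side grows by 1 + 0.0275×71/360 = 1.0054236.
Hence g_CZK = 1.0021896.
r = (1.0021896 − 1)/(71/360) = 0.011102 → 1.11%.

1.11%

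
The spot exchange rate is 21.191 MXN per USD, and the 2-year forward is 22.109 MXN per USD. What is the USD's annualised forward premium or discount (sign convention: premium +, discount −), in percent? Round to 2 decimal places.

T = 2 years.
USD trades forward at +4.33203% vs spot over the period.
×(1/T) gives 2.17% p.a.

+2.17%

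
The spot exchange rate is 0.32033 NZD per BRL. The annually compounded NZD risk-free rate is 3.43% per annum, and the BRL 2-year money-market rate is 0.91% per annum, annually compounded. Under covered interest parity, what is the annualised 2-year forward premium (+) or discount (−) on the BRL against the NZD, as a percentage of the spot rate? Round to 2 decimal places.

+2.53%

T = 2 years.
No-arbitrage forward: 0.32033 × 1.0697765 / 1.0182828 = 0.33652882 NZD/BRL.
Annualised premium = (F − S)/S × (1/T) = (0.33652882 − 0.32033)/0.32033 ÷ 2 = 2.53%.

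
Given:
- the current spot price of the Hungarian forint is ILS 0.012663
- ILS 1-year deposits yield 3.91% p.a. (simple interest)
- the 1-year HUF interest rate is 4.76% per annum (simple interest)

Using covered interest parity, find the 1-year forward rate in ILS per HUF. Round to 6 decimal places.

T = 1 year.
ILS growth factor: 1 + 0.0391×1 = 1.039100.
HUF accumulates by 1 + 0.0476×1 = 1.047600.
Forward (ILS per HUF) = 0.012663 × 1.039100 / 1.047600 = 0.01256026.

0.012560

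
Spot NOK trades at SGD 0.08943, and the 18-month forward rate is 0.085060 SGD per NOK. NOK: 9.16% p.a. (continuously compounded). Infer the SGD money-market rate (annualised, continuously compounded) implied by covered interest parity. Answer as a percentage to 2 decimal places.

5.82%

T = 18/12 years.
F/S = 0.08506/0.08943 = 0.9511350 = (growth of SGD) / (growth of NOK).
The NOK side grows by e^(0.0916×18/12) = 1.147287.
Hence g_SGD = 1.0912248.
r = ln(1.0912248)/(18/12) = 0.058200 → 5.82%.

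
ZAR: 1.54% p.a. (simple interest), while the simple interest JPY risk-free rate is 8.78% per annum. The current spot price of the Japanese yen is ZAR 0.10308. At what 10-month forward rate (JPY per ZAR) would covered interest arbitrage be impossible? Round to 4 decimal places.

10.2791

T = 10/12 years.
Growth of 1 ZAR over T: 1 + 0.0154×10/12 = 1.01283333.
JPY growth factor: 1 + 0.0878×10/12 = 1.07316667.
So F = 0.10308 × 1.01283333 / 1.07316667 = 0.097284851 (ZAR/JPY).
Quoted the other way: 1/0.097284851 = 10.2791 JPY per ZAR.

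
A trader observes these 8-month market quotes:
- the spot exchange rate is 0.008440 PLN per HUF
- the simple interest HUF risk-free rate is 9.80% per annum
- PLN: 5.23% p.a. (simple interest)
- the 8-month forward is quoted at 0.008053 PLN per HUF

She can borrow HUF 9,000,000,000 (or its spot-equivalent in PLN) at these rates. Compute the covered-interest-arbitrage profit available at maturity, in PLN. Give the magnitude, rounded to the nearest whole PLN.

T = 8/12 years.
Invest the HUF and cover forward: 9,000,000,000 × 1.0653333333 × 0.008053 = PLN 77,212,164.00.
Convert at spot and invest in PLN: 9,000,000,000 × 0.008440 × 1.0348666667 = PLN 78,608,472.00.
The quoted forward undervalues HUF, so borrow HUF, convert to PLN at spot, deposit the PLN at 5.23%, and buy HUF forward at 0.008053 to cover the loan.
The gap between the two covered legs is PLN 1,396,308.

PLN 1,396,308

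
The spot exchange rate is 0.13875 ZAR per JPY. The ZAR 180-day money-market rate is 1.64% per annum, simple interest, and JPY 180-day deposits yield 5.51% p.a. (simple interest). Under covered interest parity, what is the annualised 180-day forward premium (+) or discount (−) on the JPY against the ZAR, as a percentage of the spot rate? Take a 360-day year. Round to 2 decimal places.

T = 180/360 years.
No-arbitrage forward: 0.13875 × 1.008200 / 1.027550 = 0.13613717 ZAR/JPY.
(F − S)/S ÷ T = (0.13613717 − 0.13875)/0.13875/(180/360) = -0.037662 → -3.77%.

-3.77%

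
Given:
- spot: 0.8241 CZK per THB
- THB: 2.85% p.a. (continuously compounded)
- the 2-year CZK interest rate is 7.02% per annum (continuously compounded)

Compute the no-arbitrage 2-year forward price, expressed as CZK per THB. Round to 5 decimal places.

0.89578

T = 2 years.
CZK accumulates by e^(0.0702×2) = 1.150734.
THB growth factor: e^(0.0285×2) = 1.0586558.
Forward (CZK per THB) = 0.8241 × 1.150734 / 1.0586558 = 0.8957774.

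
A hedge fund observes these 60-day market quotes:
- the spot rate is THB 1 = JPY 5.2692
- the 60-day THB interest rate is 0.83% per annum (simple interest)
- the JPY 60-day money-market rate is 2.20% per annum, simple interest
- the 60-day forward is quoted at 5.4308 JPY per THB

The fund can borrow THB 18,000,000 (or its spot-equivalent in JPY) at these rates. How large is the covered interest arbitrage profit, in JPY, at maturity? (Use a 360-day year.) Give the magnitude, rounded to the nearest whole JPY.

T = 60/360 years.
Route A — deposit THB, sell forward: 18,000,000 × 1.0013833333 × 5.4308 = JPY 97,889,626.92.
Route B — convert at spot, deposit JPY: 18,000,000 × 5.2692 × 1.0036666667 = JPY 95,193,367.20.
The quoted forward overvalues THB, so borrow JPY, buy THB at spot, deposit the THB at 0.83%, and sell the proceeds forward at 5.4308.
Profit = 97,889,626.92 − 95,193,367.20 = JPY 2,696,260.

JPY 2,696,260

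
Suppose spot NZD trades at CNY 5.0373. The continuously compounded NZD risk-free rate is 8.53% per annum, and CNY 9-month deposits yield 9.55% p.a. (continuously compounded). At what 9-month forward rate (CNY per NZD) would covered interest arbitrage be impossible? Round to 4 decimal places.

T = 9/12 years.
CNY accumulates by e^(0.0955×9/12) = 1.0742524.
NZD accumulates by e^(0.0853×9/12) = 1.0660657.
CIP: F = S · (grow CNY)/(grow NZD) = 5.0373 × 1.0742524/1.0660657 = 5.075983 CNY per NZD.

5.0760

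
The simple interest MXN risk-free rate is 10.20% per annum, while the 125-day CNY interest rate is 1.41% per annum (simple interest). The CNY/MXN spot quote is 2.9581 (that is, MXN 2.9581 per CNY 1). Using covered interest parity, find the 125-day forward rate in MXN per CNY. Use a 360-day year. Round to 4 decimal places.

3.0479

T = 125/360 years.
Growth of 1 MXN over T: 1 + 0.1020×125/360 = 1.0354167.
CNY growth factor: 1 + 0.0141×125/360 = 1.0048958.
Forward (MXN per CNY) = 2.9581 × 1.0354167 / 1.0048958 = 3.047944.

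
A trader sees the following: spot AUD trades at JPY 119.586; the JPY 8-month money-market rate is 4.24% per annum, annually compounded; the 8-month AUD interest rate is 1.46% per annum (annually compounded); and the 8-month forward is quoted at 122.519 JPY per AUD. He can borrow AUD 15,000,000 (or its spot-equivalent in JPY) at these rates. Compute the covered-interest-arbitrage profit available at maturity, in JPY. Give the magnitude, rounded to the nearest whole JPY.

T = 8/12 years.
Keep in AUD, deliver into the forward: 15,000,000·1.009709801278·122.519 = JPY 1,855,629,527.14.
Swap to JPY now, deposit: 15,000,000·119.586·1.028070589207 = JPY 1,844,142,742.21.
The quoted forward overvalues AUD, so borrow JPY, buy AUD at spot, deposit the AUD at 1.46%, and sell the proceeds forward at 122.519.
Arbitrage profit = |1,855,629,527.14 − 1,844,142,742.21| = JPY 11,486,785.

JPY 11,486,785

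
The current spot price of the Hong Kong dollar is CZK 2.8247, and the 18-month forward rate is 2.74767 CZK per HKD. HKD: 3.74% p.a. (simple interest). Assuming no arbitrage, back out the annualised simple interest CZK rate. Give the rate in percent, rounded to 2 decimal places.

T = 18/12 years.
CIP gives F = S · g_CZK/g_HKD, so g_CZK/g_HKD = 2.74767/2.8247 = 0.9727298.
The HKD side grows by 1 + 0.0374×18/12 = 1.056100.
Hence g_CZK = 1.0272999.
(1.0272999 − 1)/T = 0.018200, i.e. 1.82%.

1.82%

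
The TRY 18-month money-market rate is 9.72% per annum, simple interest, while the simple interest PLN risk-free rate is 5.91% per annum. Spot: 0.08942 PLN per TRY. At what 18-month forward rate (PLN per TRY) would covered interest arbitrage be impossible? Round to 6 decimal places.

0.084960

T = 18/12 years.
PLN accumulates by 1 + 0.0591×18/12 = 1.088650.
TRY accumulates by 1 + 0.0972×18/12 = 1.145800.
Forward (PLN per TRY) = 0.08942 × 1.088650 / 1.145800 = 0.08495993.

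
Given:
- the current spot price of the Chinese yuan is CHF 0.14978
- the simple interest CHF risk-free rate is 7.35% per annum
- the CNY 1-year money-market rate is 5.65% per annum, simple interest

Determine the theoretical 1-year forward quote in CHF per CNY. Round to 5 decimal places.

0.15219

T = 1 year.
CHF growth factor: 1 + 0.0735×1 = 1.073500.
CNY growth factor: 1 + 0.0565×1 = 1.056500.
Forward (CHF per CNY) = 0.14978 × 1.073500 / 1.056500 = 0.1521901.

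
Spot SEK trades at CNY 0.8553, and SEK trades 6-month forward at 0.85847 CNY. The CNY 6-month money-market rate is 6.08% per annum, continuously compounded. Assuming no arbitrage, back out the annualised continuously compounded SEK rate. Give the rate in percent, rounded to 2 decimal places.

5.34%

T = 6/12 years.
CIP gives F = S · g_CNY/g_SEK, so g_CNY/g_SEK = 0.85847/0.8553 = 1.0037063.
The CNY side grows by e^(0.0608×6/12) = 1.0308668.
Hence g_SEK = 1.0270602.
Take logs: ln 1.0270602 / (6/12) = 0.053401, so 5.34%.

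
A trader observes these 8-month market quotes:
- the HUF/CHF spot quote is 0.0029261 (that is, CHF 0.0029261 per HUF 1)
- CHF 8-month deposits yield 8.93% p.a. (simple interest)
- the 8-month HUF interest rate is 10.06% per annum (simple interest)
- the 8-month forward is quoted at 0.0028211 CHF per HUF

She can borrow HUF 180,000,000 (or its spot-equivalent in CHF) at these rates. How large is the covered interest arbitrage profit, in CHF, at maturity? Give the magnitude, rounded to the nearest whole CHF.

T = 8/12 years.
Invest the HUF and cover forward: 180,000,000 × 1.06706667 × 0.0028211 = CHF 541,854.32.
Convert at spot and invest in CHF: 180,000,000 × 0.0029261 × 1.05953333 = CHF 558,054.09.
The quoted forward undervalues HUF, so borrow HUF, convert to CHF at spot, deposit the CHF at 8.93%, and buy HUF forward at 0.0028211 to cover the loan.
The gap between the two covered legs is CHF 16,200.

CHF 16,200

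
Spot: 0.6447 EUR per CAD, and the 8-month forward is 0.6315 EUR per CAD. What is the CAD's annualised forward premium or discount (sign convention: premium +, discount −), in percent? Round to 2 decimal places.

-3.07%

T = 8/12 years.
CAD trades forward at -2.04746% vs spot over the period.
Annualise by dividing by T: -0.0204746 / (8/12) = -0.030712 → -3.07%.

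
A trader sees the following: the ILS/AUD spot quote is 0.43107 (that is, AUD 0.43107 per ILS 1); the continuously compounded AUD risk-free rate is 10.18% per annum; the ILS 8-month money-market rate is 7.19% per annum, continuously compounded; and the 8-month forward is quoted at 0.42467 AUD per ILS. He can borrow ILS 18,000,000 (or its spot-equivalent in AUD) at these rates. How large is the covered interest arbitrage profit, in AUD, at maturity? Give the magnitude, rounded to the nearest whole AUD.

T = 8/12 years.
Keep in ILS, deliver into the forward: 18,000,000·1.049100713·0.42467 = AUD 8,019,388.80.
Swap to AUD now, deposit: 18,000,000·0.43107·1.070222603 = AUD 8,304,135.43.
The quoted forward undervalues ILS, so borrow ILS, convert to AUD at spot, deposit the AUD at 10.18%, and buy ILS forward at 0.42467 to cover the loan.
Arbitrage profit = |8,019,388.80 − 8,304,135.43| = AUD 284,747.

AUD 284,747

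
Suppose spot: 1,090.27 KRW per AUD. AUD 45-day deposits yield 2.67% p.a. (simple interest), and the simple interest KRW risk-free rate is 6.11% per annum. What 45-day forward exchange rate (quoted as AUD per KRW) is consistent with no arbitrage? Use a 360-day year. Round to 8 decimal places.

T = 45/360 years.
Growth of 1 KRW over T: 1 + 0.0611×45/360 = 1.0076375.
Growth of 1 AUD over T: 1 + 0.0267×45/360 = 1.0033375.
Forward (KRW per AUD) = 1090.27 × 1.0076375 / 1.0033375 = 1094.943.
Invert for AUD per KRW: 1 / 1094.943 = 0.00091329.

0.00091329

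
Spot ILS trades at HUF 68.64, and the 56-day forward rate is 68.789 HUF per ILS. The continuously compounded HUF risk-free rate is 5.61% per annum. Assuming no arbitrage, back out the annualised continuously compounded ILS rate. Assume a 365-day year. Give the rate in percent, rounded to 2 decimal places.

4.20%

T = 56/365 years.
By CIP, F/S equals the HUF-to-ILS growth ratio: 68.789/68.64 = 1.0021707.
The HUF side grows by e^(0.0561×56/365) = 1.0086443.
So the ILS growth factor = 1.0064596.
r = ln(1.0064596)/(56/365) = 0.041967 → 4.20%.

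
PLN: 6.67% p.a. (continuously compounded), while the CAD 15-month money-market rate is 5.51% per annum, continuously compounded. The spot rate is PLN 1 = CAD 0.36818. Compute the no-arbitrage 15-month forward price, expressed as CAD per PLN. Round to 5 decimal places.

T = 15/12 years.
CAD growth factor: e^(0.0551×15/12) = 1.0713023.
PLN accumulates by e^(0.0667×15/12) = 1.0869493.
Forward (CAD per PLN) = 0.36818 × 1.0713023 / 1.0869493 = 0.3628799.

0.36288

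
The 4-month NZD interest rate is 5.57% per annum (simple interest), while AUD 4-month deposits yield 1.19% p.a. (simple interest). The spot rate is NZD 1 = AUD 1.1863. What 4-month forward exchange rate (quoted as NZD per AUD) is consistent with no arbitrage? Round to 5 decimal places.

T = 4/12 years.
AUD accumulates by 1 + 0.0119×4/12 = 1.0039667.
Growth of 1 NZD over T: 1 + 0.0557×4/12 = 1.0185667.
Forward (AUD per NZD) = 1.1863 × 1.0039667 / 1.0185667 = 1.169296.
Invert for NZD per AUD: 1 / 1.169296 = 0.85522.

0.85522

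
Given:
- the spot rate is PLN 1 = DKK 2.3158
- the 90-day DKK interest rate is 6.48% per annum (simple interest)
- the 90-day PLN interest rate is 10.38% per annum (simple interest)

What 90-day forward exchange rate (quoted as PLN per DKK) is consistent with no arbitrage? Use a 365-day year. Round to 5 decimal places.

0.43590

T = 90/365 years.
Growth of 1 DKK over T: 1 + 0.0648×90/365 = 1.0159781.
PLN growth factor: 1 + 0.1038×90/365 = 1.0255945.
Forward (DKK per PLN) = 2.3158 × 1.0159781 / 1.0255945 = 2.294086.
Quoted the other way: 1/2.294086 = 0.43590 PLN per DKK.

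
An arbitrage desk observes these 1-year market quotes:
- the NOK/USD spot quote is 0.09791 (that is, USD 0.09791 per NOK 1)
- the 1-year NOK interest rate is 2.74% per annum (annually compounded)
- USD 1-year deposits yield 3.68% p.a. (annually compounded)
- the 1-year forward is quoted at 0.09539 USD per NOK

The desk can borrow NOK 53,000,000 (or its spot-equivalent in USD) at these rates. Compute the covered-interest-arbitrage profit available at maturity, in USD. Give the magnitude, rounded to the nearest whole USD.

USD 185,998

T = 1 year.
Route A — deposit NOK, sell forward: 53,000,000 × 1.027400 × 0.09539 = USD 5,194,195.36.
Route B — convert at spot, deposit USD: 53,000,000 × 0.09791 × 1.036800 = USD 5,380,193.66.
The quoted forward undervalues NOK, so borrow NOK, convert to USD at spot, deposit the USD at 3.68%, and buy NOK forward at 0.09539 to cover the loan.
Profit = 5,380,193.66 − 5,194,195.36 = USD 185,998.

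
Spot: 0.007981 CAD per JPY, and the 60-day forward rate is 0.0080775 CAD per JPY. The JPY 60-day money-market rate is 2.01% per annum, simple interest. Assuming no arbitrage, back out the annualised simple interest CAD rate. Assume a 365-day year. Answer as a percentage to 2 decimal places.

9.39%

T = 60/365 years.
CIP gives F = S · g_CAD/g_JPY, so g_CAD/g_JPY = 0.0080775/0.007981 = 1.0120912.
JPY growth factor: 1 + 0.0201×60/365 = 1.0033041.
So the CAD growth factor = 1.0154353.
r = (1.0154353 − 1)/(60/365) = 0.093898 → 9.39%.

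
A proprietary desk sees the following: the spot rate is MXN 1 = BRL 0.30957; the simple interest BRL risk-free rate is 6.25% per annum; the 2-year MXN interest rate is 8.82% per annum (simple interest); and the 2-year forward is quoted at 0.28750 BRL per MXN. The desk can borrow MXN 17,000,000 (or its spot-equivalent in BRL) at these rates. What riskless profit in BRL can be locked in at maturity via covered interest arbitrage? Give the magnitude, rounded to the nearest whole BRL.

T = 2 years.
Invest the MXN and cover forward: 17,000,000 × 1.176400 × 0.28750 = BRL 5,749,655.00.
Convert at spot and invest in BRL: 17,000,000 × 0.30957 × 1.125000 = BRL 5,920,526.25.
The quoted forward undervalues MXN, so borrow MXN, convert to BRL at spot, deposit the BRL at 6.25%, and buy MXN forward at 0.28750 to cover the loan.
The gap between the two covered legs is BRL 170,871.

BRL 170,871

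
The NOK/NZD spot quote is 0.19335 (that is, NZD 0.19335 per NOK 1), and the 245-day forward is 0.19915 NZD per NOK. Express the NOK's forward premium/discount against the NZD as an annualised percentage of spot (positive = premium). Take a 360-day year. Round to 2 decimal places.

+4.41%

T = 245/360 years.
Period premium: (0.19915 − 0.19335)/0.19335 = 0.0299974.
Annualise by dividing by T: 0.0299974 / (245/360) = 0.044078 → 4.41%.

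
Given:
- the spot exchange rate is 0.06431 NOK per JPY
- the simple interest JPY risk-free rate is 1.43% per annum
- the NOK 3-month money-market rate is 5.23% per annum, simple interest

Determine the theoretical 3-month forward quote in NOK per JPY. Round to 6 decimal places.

0.064919

T = 3/12 years.
Growth of 1 NOK over T: 1 + 0.0523×3/12 = 1.013075.
Growth of 1 JPY over T: 1 + 0.0143×3/12 = 1.003575.
CIP: F = S · (grow NOK)/(grow JPY) = 0.06431 × 1.013075/1.003575 = 0.06491877 NOK per JPY.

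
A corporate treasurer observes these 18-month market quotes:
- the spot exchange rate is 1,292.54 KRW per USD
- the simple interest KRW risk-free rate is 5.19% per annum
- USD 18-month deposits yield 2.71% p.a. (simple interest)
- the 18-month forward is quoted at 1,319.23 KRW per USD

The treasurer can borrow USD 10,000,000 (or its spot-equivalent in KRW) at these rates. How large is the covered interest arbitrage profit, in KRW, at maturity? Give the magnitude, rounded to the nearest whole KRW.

KRW 203,075,395

T = 18/12 years.
Route A — deposit USD, sell forward: 10,000,000 × 1.040650 × 1319.23 = KRW 13,728,566,995.00.
Route B — convert at spot, deposit KRW: 10,000,000 × 1292.54 × 1.077850 = KRW 13,931,642,390.00.
The quoted forward undervalues USD, so borrow USD, convert to KRW at spot, deposit the KRW at 5.19%, and buy USD forward at 1,319.23 to cover the loan.
The gap between the two covered legs is KRW 203,075,395.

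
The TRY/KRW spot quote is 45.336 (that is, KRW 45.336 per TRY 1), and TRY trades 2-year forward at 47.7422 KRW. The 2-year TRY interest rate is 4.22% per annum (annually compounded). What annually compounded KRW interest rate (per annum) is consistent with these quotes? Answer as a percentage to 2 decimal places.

T = 2 years.
CIP gives F = S · g_KRW/g_TRY, so g_KRW/g_TRY = 47.7422/45.336 = 1.0530748.
TRY growth factor: (1 + 0.0422)^2 = 1.0861808.
So the KRW growth factor = 1.1438296.
r = 1.1438296^(1/2) − 1 = 0.069500 → 6.95%.

6.95%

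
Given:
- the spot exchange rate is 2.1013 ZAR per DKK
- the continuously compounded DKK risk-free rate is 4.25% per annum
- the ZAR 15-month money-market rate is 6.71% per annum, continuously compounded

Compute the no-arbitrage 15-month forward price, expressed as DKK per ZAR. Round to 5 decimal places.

0.46148

T = 15/12 years.
ZAR accumulates by e^(0.0671×15/12) = 1.0874929.
DKK accumulates by e^(0.0425×15/12) = 1.0545615.
Forward (ZAR per DKK) = 2.1013 × 1.0874929 / 1.0545615 = 2.166919.
Invert for DKK per ZAR: 1 / 2.166919 = 0.46148.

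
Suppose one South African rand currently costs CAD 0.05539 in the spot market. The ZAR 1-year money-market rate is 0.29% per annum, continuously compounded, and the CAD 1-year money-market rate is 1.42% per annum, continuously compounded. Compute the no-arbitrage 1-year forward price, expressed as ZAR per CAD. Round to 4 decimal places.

T = 1 year.
CAD growth factor: e^(0.0142×1) = 1.0143013.
Growth of 1 ZAR over T: e^(0.0029×1) = 1.00290421.
CIP: F = S · (grow CAD)/(grow ZAR) = 0.05539 × 1.0143013/1.00290421 = 0.056019457 CAD per ZAR.
Invert for ZAR per CAD: 1 / 0.056019457 = 17.8509.

17.8509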